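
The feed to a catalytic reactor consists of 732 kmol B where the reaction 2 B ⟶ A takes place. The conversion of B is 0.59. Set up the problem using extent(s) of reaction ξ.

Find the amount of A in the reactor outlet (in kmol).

B reacted = 0.59 × 732 = 431.9 kmol; ν_B = −2, so ξ = 431.9/2 = 215.9 kmol.
Outlet amounts (n = n₀ + ν ξ):
  B: 732 − 2(215.9) = 300.1
  A: 0 + 1(215.9) = 215.9

216 kmol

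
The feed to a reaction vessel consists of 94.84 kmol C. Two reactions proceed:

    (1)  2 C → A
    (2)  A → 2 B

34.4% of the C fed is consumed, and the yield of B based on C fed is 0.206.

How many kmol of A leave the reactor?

6.54 kmol

Conversion of C: C consumed = 2ξ₁ = 0.344 × 94.84 → ξ₁ = 16.31 kmol.
Yield of B: 2ξ₂ / 94.84 = 0.206 → ξ₂ = 9.769 kmol.
Outlet amounts (n = n₀ + Σ ν·ξ):
  C: 94.84 − 2(16.31) = 62.22
  A: 0 + 1(16.31) − 1(9.769) = 6.544
  B: 0 + 2(9.769) = 19.54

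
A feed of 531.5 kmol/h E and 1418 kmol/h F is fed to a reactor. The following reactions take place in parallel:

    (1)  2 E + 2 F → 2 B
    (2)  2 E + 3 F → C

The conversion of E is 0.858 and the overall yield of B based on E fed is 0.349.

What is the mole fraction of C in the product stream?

Yield of B: 2ξ₁ / 531.5 = 0.349 → ξ₁ = 92.75 kmol/h.
Conversion of E: 2ξ₁ + 2ξ₂ = 0.858 × 531.5 = 456 → ξ₂ = 135.3 kmol/h.
Outlet amounts (n = n₀ + Σ ν·ξ):
  E: 531.5 − 2(92.75) − 2(135.3) = 75.47
  F: 1418 − 2(92.75) − 3(135.3) = 826.7
  B: 0 + 2(92.75) = 185.5
  C: 0 + 1(135.3) = 135.3
Total out = 1223 kmol/h; y_C = 135.3 / 1223 = 0.1106.

0.111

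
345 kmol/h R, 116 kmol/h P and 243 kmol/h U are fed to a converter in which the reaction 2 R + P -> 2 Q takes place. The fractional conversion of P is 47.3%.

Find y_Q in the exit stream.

P reacted = 0.473 × 116 = 54.87 kmol/h; ν_P = −1, so ξ = 54.87/1 = 54.87 kmol/h.
Outlet amounts (n = n₀ + ν ξ):
  R: 345 − 2(54.87) = 235.3
  P: 116 − 1(54.87) = 61.13
  Q: 0 + 2(54.87) = 109.7
  U: 243 (inert)
Total out = 649.1 kmol/h; y_Q = 109.7 / 649.1 = 0.1691.

0.169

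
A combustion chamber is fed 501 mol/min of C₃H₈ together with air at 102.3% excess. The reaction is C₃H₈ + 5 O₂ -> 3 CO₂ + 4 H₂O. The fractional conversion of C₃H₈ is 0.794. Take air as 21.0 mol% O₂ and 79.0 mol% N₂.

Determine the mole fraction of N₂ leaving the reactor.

Stoichiometric O₂ = 5 × 501 = 2505 mol/min; O₂ fed = 2505 × 2.023 = 5068 mol/min.
N₂ fed = 5068 × 79/21 = 19060 mol/min.
Fuel reacted = 0.794 × 501 → ξ = 397.8 mol/min.
Outlet (n = n₀ + ν ξ):
  C₃H₈: 501 − 1(397.8) = 103.2
  O₂: 5068 − 5(397.8) = 3079
  N₂: 19060 (inert)
  CO₂: 0 + 3(397.8) = 1193
  H₂O: 0 + 4(397.8) = 1591
Total out = 25030 mol/min; y_N₂ = 19060 / 25030 = 0.7616.

0.762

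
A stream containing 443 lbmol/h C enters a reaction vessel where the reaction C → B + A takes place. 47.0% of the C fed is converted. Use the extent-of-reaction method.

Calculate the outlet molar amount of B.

208 lbmol/h

C reacted = 0.47 × 443 = 208.2 lbmol/h; ν_C = −1, so ξ = 208.2/1 = 208.2 lbmol/h.
Outlet amounts (n = n₀ + ν ξ):
  C: 443 − 1(208.2) = 234.8
  B: 0 + 1(208.2) = 208.2
  A: 0 + 1(208.2) = 208.2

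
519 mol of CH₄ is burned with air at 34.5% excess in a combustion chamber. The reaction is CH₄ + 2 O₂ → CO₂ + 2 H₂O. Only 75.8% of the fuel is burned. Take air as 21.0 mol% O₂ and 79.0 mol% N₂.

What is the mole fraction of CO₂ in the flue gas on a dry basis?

Stoichiometric O₂ = 2 × 519 = 1038 mol; O₂ fed = 1038 × 1.345 = 1396 mol.
N₂ fed = 1396 × 79/21 = 5252 mol.
Fuel reacted = 0.758 × 519 → ξ = 393.4 mol.
Outlet (n = n₀ + ν ξ):
  CH₄: 519 − 1(393.4) = 125.6
  O₂: 1396 − 2(393.4) = 609.3
  N₂: 5252 (inert)
  CO₂: 0 + 1(393.4) = 393.4
  H₂O: 0 + 2(393.4) = 786.8
Dry total = 6380 mol; y_CO₂ (dry) = 393.4 / 6380 = 0.06166.

0.0617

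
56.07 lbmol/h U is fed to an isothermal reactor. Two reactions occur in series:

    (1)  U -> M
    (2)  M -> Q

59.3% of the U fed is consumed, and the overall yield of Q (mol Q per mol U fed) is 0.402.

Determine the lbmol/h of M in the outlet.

Conversion of U: U consumed = 1ξ₁ = 0.593 × 56.07 → ξ₁ = 33.25 lbmol/h.
Yield of Q: 1ξ₂ / 56.07 = 0.402 → ξ₂ = 22.54 lbmol/h.
Outlet amounts (n = n₀ + Σ ν·ξ):
  U: 56.07 − 1(33.25) = 22.82
  M: 0 + 1(33.25) − 1(22.54) = 10.71
  Q: 0 + 1(22.54) = 22.54

10.7 lbmol/h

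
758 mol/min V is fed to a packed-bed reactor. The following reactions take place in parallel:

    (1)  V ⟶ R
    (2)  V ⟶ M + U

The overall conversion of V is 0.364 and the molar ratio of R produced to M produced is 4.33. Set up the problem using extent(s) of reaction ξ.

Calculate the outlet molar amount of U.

51.8 mol/min

Conversion of V: V consumed = 0.364 × 758 = 275.9 mol/min = 1ξ₁ + 1ξ₂.
Selectivity: 1ξ₁ / (1ξ₂) = 4.33 → ξ₁ = 4.33 ξ₂.
Substitute: (1·4.33 + 1) ξ₂ = 275.9 → ξ₂ = 51.77 mol/min, ξ₁ = 224.1 mol/min.
Outlet amounts (n = n₀ + Σ ν·ξ):
  V: 758 − 1(224.1) − 1(51.77) = 482.1
  R: 0 + 1(224.1) = 224.1
  M: 0 + 1(51.77) = 51.77
  U: 0 + 1(51.77) = 51.77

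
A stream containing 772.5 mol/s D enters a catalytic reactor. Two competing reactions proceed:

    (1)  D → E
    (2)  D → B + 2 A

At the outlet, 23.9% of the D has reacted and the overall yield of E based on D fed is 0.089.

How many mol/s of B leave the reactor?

116 mol/s

Yield of E: 1ξ₁ / 772.5 = 0.089 → ξ₁ = 68.75 mol/s.
Conversion of D: 1ξ₁ + 1ξ₂ = 0.239 × 772.5 = 184.6 → ξ₂ = 115.9 mol/s.
Outlet amounts (n = n₀ + Σ ν·ξ):
  D: 772.5 − 1(68.75) − 1(115.9) = 587.9
  E: 0 + 1(68.75) = 68.75
  B: 0 + 1(115.9) = 115.9
  A: 0 + 2(115.9) = 231.8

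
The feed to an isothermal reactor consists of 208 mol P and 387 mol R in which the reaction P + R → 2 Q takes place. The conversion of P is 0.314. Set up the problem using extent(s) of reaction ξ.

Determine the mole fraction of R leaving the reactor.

0.541

P reacted = 0.314 × 208 = 65.31 mol; ν_P = −1, so ξ = 65.31/1 = 65.31 mol.
Outlet amounts (n = n₀ + ν ξ):
  P: 208 − 1(65.31) = 142.7
  R: 387 − 1(65.31) = 321.7
  Q: 0 + 2(65.31) = 130.6
Total out = 595 mol; y_R = 321.7 / 595 = 0.5407.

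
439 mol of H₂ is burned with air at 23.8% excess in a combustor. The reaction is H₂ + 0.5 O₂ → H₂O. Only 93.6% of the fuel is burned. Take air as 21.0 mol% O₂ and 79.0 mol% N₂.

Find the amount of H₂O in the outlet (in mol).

Stoichiometric O₂ = 0.5 × 439 = 219.5 mol; O₂ fed = 219.5 × 1.238 = 271.7 mol.
N₂ fed = 271.7 × 79/21 = 1022 mol.
Fuel reacted = 0.936 × 439 → ξ = 410.9 mol.
Outlet (n = n₀ + ν ξ):
  H₂: 439 − 1(410.9) = 28.1
  O₂: 271.7 − 0.5(410.9) = 66.29
  N₂: 1022 (inert)
  H₂O: 0 + 1(410.9) = 410.9

411 mol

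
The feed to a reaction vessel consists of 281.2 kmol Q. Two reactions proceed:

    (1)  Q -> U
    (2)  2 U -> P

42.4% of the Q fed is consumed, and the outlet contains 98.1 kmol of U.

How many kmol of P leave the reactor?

Conversion of Q: Q consumed = 1ξ₁ = 0.424 × 281.2 → ξ₁ = 119.2 kmol.
U balance: n_U = 0 + 1ξ₁ − 2ξ₂ = 98.1 → ξ₂ = (1·119.2 − 98.1)/2 = 10.56 kmol.
Outlet amounts (n = n₀ + Σ ν·ξ):
  Q: 281.2 − 1(119.2) = 162
  U: 0 + 1(119.2) − 2(10.56) = 98.1
  P: 0 + 1(10.56) = 10.56

10.6 kmol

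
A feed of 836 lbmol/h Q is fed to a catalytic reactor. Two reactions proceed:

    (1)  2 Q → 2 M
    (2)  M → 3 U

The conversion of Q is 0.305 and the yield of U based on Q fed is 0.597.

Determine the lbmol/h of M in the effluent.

88.6 lbmol/h

Conversion of Q: Q consumed = 2ξ₁ = 0.305 × 836 → ξ₁ = 127.5 lbmol/h.
Yield of U: 3ξ₂ / 836 = 0.597 → ξ₂ = 166.4 lbmol/h.
Outlet amounts (n = n₀ + Σ ν·ξ):
  Q: 836 − 2(127.5) = 581
  M: 0 + 2(127.5) − 1(166.4) = 88.62
  U: 0 + 3(166.4) = 499.1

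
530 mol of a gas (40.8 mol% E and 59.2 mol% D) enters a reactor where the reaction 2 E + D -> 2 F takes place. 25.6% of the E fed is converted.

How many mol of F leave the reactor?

55.4 mol

E reacted = 0.256 × 216.2 = 55.36 mol; ν_E = −2, so ξ = 55.36/2 = 27.68 mol.
Outlet amounts (n = n₀ + ν ξ):
  E: 216.2 − 2(27.68) = 160.9
  D: 313.8 − 1(27.68) = 286.1
  F: 0 + 2(27.68) = 55.36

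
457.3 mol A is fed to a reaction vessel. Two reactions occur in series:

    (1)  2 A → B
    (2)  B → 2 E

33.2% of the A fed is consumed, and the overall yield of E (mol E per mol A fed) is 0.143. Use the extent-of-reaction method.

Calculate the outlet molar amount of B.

Conversion of A: A consumed = 2ξ₁ = 0.332 × 457.3 → ξ₁ = 75.91 mol.
Yield of E: 2ξ₂ / 457.3 = 0.143 → ξ₂ = 32.7 mol.
Outlet amounts (n = n₀ + Σ ν·ξ):
  A: 457.3 − 2(75.91) = 305.5
  B: 0 + 1(75.91) − 1(32.7) = 43.21
  E: 0 + 2(32.7) = 65.39

43.2 mol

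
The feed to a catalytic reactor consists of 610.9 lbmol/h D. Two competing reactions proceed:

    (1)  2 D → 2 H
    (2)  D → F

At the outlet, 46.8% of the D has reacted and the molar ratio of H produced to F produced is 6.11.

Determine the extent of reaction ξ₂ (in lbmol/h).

ξ₂ = 40.2 lbmol/h

Conversion of D: D consumed = 0.468 × 610.9 = 285.9 lbmol/h = 2ξ₁ + 1ξ₂.
Selectivity: 2ξ₁ / (1ξ₂) = 6.11 → ξ₁ = 3.055 ξ₂.
Substitute: (2·3.055 + 1) ξ₂ = 285.9 → ξ₂ = 40.21 lbmol/h, ξ₁ = 122.8 lbmol/h.
Outlet amounts (n = n₀ + Σ ν·ξ):
  D: 610.9 − 2(122.8) − 1(40.21) = 325
  H: 0 + 2(122.8) = 245.7
  F: 0 + 1(40.21) = 40.21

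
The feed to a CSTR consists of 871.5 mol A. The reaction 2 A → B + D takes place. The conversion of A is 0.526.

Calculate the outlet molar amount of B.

229 mol

A reacted = 0.526 × 871.5 = 458.4 mol; ν_A = −2, so ξ = 458.4/2 = 229.2 mol.
Outlet amounts (n = n₀ + ν ξ):
  A: 871.5 − 2(229.2) = 413.1
  B: 0 + 1(229.2) = 229.2
  D: 0 + 1(229.2) = 229.2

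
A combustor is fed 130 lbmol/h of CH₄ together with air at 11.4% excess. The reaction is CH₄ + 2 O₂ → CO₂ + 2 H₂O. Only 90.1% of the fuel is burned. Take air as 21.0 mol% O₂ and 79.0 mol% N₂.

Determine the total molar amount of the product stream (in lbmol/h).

Stoichiometric O₂ = 2 × 130 = 260 lbmol/h; O₂ fed = 260 × 1.114 = 289.6 lbmol/h.
N₂ fed = 289.6 × 79/21 = 1090 lbmol/h.
Fuel reacted = 0.901 × 130 → ξ = 117.1 lbmol/h.
Outlet (n = n₀ + ν ξ):
  CH₄: 130 − 1(117.1) = 12.87
  O₂: 289.6 − 2(117.1) = 55.38
  N₂: 1090 (inert)
  CO₂: 0 + 1(117.1) = 117.1
  H₂O: 0 + 2(117.1) = 234.3
Total out = 12.87 + 55.38 + 1090 + 117.1 + 234.3 = 1509 lbmol/h.

1510 lbmol/h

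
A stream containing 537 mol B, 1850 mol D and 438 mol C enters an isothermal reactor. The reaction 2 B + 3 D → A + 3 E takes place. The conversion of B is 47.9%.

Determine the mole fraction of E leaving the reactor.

0.143

B reacted = 0.479 × 537 = 257.2 mol; ν_B = −2, so ξ = 257.2/2 = 128.6 mol.
Outlet amounts (n = n₀ + ν ξ):
  B: 537 − 2(128.6) = 279.8
  D: 1850 − 3(128.6) = 1464
  A: 0 + 1(128.6) = 128.6
  E: 0 + 3(128.6) = 385.8
  C: 438 (inert)
Total out = 2696 mol; y_E = 385.8 / 2696 = 0.1431.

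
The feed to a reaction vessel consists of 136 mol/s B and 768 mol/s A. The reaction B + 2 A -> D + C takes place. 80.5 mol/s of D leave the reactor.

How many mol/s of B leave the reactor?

55.5 mol/s

For D: n = n₀ + 1ξ → 80.5 = 0 + 1ξ, giving ξ = 80.5 mol/s.
Outlet amounts (n = n₀ + ν ξ):
  B: 136 − 1(80.5) = 55.5
  A: 768 − 2(80.5) = 607
  D: 0 + 1(80.5) = 80.5
  C: 0 + 1(80.5) = 80.5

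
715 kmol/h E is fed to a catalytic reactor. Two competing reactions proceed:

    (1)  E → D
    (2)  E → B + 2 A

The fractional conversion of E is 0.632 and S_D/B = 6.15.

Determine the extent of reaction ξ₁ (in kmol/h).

ξ₁ = 389 kmol/h

Conversion of E: E consumed = 0.632 × 715 = 451.9 kmol/h = 1ξ₁ + 1ξ₂.
Selectivity: 1ξ₁ / (1ξ₂) = 6.15 → ξ₁ = 6.15 ξ₂.
Substitute: (1·6.15 + 1) ξ₂ = 451.9 → ξ₂ = 63.2 kmol/h, ξ₁ = 388.7 kmol/h.
Outlet amounts (n = n₀ + Σ ν·ξ):
  E: 715 − 1(388.7) − 1(63.2) = 263.1
  D: 0 + 1(388.7) = 388.7
  B: 0 + 1(63.2) = 63.2
  A: 0 + 2(63.2) = 126.4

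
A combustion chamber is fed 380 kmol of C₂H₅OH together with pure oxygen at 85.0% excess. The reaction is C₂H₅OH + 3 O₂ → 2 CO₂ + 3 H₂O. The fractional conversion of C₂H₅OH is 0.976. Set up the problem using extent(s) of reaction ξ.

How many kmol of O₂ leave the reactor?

Stoichiometric O₂ = 3 × 380 = 1140 kmol; O₂ fed = 1140 × 1.850 = 2109 kmol.
Fuel reacted = 0.976 × 380 → ξ = 370.9 kmol.
Outlet (n = n₀ + ν ξ):
  C₂H₅OH: 380 − 1(370.9) = 9.12
  O₂: 2109 − 3(370.9) = 996.4
  CO₂: 0 + 2(370.9) = 741.8
  H₂O: 0 + 3(370.9) = 1113

996 kmol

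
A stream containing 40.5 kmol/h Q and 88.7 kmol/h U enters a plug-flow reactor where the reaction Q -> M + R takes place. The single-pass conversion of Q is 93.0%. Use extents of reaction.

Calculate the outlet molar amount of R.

Q reacted = 0.93 × 40.5 = 37.66 kmol/h; ν_Q = −1, so ξ = 37.66/1 = 37.66 kmol/h.
Outlet amounts (n = n₀ + ν ξ):
  Q: 40.5 − 1(37.66) = 2.835
  M: 0 + 1(37.66) = 37.66
  R: 0 + 1(37.66) = 37.66
  U: 88.7 (inert)

37.7 kmol/h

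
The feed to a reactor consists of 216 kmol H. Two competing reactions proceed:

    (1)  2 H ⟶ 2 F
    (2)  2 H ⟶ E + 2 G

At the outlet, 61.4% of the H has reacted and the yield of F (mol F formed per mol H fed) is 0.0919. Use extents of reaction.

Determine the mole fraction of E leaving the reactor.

Yield of F: 2ξ₁ / 216 = 0.0919 → ξ₁ = 9.925 kmol.
Conversion of H: 2ξ₁ + 2ξ₂ = 0.614 × 216 = 132.6 → ξ₂ = 56.39 kmol.
Outlet amounts (n = n₀ + Σ ν·ξ):
  H: 216 − 2(9.925) − 2(56.39) = 83.38
  F: 0 + 2(9.925) = 19.85
  E: 0 + 1(56.39) = 56.39
  G: 0 + 2(56.39) = 112.8
Total out = 272.4 kmol; y_E = 56.39 / 272.4 = 0.207.

0.207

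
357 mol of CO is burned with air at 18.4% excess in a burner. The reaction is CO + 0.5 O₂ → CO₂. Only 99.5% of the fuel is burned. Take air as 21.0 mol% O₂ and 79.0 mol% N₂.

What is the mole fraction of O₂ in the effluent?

0.0285

Stoichiometric O₂ = 0.5 × 357 = 178.5 mol; O₂ fed = 178.5 × 1.184 = 211.3 mol.
N₂ fed = 211.3 × 79/21 = 795.1 mol.
Fuel reacted = 0.995 × 357 → ξ = 355.2 mol.
Outlet (n = n₀ + ν ξ):
  CO: 357 − 1(355.2) = 1.785
  O₂: 211.3 − 0.5(355.2) = 33.74
  N₂: 795.1 (inert)
  CO₂: 0 + 1(355.2) = 355.2
Total out = 1186 mol; y_O₂ = 33.74 / 1186 = 0.02845.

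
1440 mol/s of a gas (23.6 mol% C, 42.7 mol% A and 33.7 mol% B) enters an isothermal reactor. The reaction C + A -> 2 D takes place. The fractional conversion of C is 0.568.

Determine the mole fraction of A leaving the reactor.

C reacted = 0.568 × 339.8 = 193 mol/s; ν_C = −1, so ξ = 193/1 = 193 mol/s.
Outlet amounts (n = n₀ + ν ξ):
  C: 339.8 − 1(193) = 146.8
  A: 614.9 − 1(193) = 421.9
  D: 0 + 2(193) = 386.1
  B: 485.3 (inert)
Total out = 1440 mol/s; y_A = 421.9 / 1440 = 0.293.

0.293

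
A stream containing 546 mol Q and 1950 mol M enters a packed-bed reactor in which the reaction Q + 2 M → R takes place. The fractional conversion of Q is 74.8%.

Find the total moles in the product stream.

1680 mol

Q reacted = 0.748 × 546 = 408.4 mol; ν_Q = −1, so ξ = 408.4/1 = 408.4 mol.
Outlet amounts (n = n₀ + ν ξ):
  Q: 546 − 1(408.4) = 137.6
  M: 1950 − 2(408.4) = 1133
  R: 0 + 1(408.4) = 408.4
Total out = 137.6 + 1133 + 408.4 = 1679 mol.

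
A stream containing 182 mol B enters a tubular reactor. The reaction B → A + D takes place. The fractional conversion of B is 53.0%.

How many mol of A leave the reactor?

B reacted = 0.53 × 182 = 96.46 mol; ν_B = −1, so ξ = 96.46/1 = 96.46 mol.
Outlet amounts (n = n₀ + ν ξ):
  B: 182 − 1(96.46) = 85.54
  A: 0 + 1(96.46) = 96.46
  D: 0 + 1(96.46) = 96.46

96.5 mol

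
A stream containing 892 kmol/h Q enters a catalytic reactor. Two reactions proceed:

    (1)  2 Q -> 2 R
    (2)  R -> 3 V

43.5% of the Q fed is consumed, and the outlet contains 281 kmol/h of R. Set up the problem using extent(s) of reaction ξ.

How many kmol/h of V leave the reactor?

Conversion of Q: Q consumed = 2ξ₁ = 0.435 × 892 → ξ₁ = 194 kmol/h.
R balance: n_R = 0 + 2ξ₁ − 1ξ₂ = 281 → ξ₂ = (2·194 − 281)/1 = 107 kmol/h.
Outlet amounts (n = n₀ + Σ ν·ξ):
  Q: 892 − 2(194) = 504
  R: 0 + 2(194) − 1(107) = 281
  V: 0 + 3(107) = 321.1

321 kmol/h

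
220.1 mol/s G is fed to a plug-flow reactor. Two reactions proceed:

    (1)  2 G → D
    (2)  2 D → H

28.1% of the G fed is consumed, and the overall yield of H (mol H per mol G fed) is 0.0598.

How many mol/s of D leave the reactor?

4.6 mol/s

Conversion of G: G consumed = 2ξ₁ = 0.281 × 220.1 → ξ₁ = 30.92 mol/s.
Yield of H: 1ξ₂ / 220.1 = 0.0598 → ξ₂ = 13.16 mol/s.
Outlet amounts (n = n₀ + Σ ν·ξ):
  G: 220.1 − 2(30.92) = 158.3
  D: 0 + 1(30.92) − 2(13.16) = 4.6
  H: 0 + 1(13.16) = 13.16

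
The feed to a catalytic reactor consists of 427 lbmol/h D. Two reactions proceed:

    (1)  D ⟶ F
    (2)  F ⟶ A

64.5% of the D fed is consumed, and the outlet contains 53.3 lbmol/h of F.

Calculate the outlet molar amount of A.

Conversion of D: D consumed = 1ξ₁ = 0.645 × 427 → ξ₁ = 275.4 lbmol/h.
F balance: n_F = 0 + 1ξ₁ − 1ξ₂ = 53.3 → ξ₂ = (1·275.4 − 53.3)/1 = 222.1 lbmol/h.
Outlet amounts (n = n₀ + Σ ν·ξ):
  D: 427 − 1(275.4) = 151.6
  F: 0 + 1(275.4) − 1(222.1) = 53.3
  A: 0 + 1(222.1) = 222.1

222 lbmol/h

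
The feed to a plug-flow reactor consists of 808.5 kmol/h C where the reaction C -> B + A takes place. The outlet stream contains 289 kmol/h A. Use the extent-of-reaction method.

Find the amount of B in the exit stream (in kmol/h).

289 kmol/h

For A: n = n₀ + 1ξ → 289 = 0 + 1ξ, giving ξ = 289 kmol/h.
Outlet amounts (n = n₀ + ν ξ):
  C: 808.5 − 1(289) = 519.5
  B: 0 + 1(289) = 289
  A: 0 + 1(289) = 289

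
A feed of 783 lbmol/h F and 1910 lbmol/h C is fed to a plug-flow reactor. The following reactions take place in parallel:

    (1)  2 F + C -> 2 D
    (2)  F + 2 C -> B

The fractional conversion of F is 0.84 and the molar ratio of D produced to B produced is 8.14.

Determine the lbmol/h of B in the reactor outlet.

72 lbmol/h

Conversion of F: F consumed = 0.84 × 783 = 657.7 lbmol/h = 2ξ₁ + 1ξ₂.
Selectivity: 2ξ₁ / (1ξ₂) = 8.14 → ξ₁ = 4.07 ξ₂.
Substitute: (2·4.07 + 1) ξ₂ = 657.7 → ξ₂ = 71.96 lbmol/h, ξ₁ = 292.9 lbmol/h.
Outlet amounts (n = n₀ + Σ ν·ξ):
  F: 783 − 2(292.9) − 1(71.96) = 125.3
  C: 1910 − 1(292.9) − 2(71.96) = 1473
  D: 0 + 2(292.9) = 585.8
  B: 0 + 1(71.96) = 71.96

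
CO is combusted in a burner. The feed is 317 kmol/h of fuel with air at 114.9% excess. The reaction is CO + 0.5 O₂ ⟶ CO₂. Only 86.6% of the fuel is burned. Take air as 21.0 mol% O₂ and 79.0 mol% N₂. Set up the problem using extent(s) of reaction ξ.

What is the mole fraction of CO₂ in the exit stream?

0.152

Stoichiometric O₂ = 0.5 × 317 = 158.5 kmol/h; O₂ fed = 158.5 × 2.149 = 340.6 kmol/h.
N₂ fed = 340.6 × 79/21 = 1281 kmol/h.
Fuel reacted = 0.866 × 317 → ξ = 274.5 kmol/h.
Outlet (n = n₀ + ν ξ):
  CO: 317 − 1(274.5) = 42.48
  O₂: 340.6 − 0.5(274.5) = 203.4
  N₂: 1281 (inert)
  CO₂: 0 + 1(274.5) = 274.5
Total out = 1802 kmol/h; y_CO₂ = 274.5 / 1802 = 0.1524.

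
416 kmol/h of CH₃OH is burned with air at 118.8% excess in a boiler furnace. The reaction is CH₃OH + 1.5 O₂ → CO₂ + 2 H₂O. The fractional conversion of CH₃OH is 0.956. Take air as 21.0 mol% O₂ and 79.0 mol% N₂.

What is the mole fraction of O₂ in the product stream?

Stoichiometric O₂ = 1.5 × 416 = 624 kmol/h; O₂ fed = 624 × 2.188 = 1365 kmol/h.
N₂ fed = 1365 × 79/21 = 5136 kmol/h.
Fuel reacted = 0.956 × 416 → ξ = 397.7 kmol/h.
Outlet (n = n₀ + ν ξ):
  CH₃OH: 416 − 1(397.7) = 18.3
  O₂: 1365 − 1.5(397.7) = 768.8
  N₂: 5136 (inert)
  CO₂: 0 + 1(397.7) = 397.7
  H₂O: 0 + 2(397.7) = 795.4
Total out = 7116 kmol/h; y_O₂ = 768.8 / 7116 = 0.108.

0.108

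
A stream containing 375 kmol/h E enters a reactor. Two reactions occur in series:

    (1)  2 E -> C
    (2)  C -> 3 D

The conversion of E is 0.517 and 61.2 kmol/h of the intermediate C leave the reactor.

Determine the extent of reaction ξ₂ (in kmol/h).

ξ₂ = 35.7 kmol/h

Conversion of E: E consumed = 2ξ₁ = 0.517 × 375 → ξ₁ = 96.94 kmol/h.
C balance: n_C = 0 + 1ξ₁ − 1ξ₂ = 61.2 → ξ₂ = (1·96.94 − 61.2)/1 = 35.74 kmol/h.
Outlet amounts (n = n₀ + Σ ν·ξ):
  E: 375 − 2(96.94) = 181.1
  C: 0 + 1(96.94) − 1(35.74) = 61.2
  D: 0 + 3(35.74) = 107.2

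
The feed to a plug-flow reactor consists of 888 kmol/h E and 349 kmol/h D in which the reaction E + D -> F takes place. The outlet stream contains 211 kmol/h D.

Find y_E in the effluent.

0.682

For D: n = n₀ − 1ξ → 211 = 349 − 1ξ, giving ξ = 138 kmol/h.
Outlet amounts (n = n₀ + ν ξ):
  E: 888 − 1(138) = 750
  D: 349 − 1(138) = 211
  F: 0 + 1(138) = 138
Total out = 1099 kmol/h; y_E = 750 / 1099 = 0.6824.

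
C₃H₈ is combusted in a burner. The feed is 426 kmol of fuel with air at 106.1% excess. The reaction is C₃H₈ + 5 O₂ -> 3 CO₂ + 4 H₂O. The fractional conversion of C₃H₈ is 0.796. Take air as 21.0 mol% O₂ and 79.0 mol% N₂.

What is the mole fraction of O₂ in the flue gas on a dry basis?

0.133

Stoichiometric O₂ = 5 × 426 = 2130 kmol; O₂ fed = 2130 × 2.061 = 4390 kmol.
N₂ fed = 4390 × 79/21 = 16510 kmol.
Fuel reacted = 0.796 × 426 → ξ = 339.1 kmol.
Outlet (n = n₀ + ν ξ):
  C₃H₈: 426 − 1(339.1) = 86.9
  O₂: 4390 − 5(339.1) = 2694
  N₂: 16510 (inert)
  CO₂: 0 + 3(339.1) = 1017
  H₂O: 0 + 4(339.1) = 1356
Dry total = 20310 kmol; y_O₂ (dry) = 2694 / 20310 = 0.1326.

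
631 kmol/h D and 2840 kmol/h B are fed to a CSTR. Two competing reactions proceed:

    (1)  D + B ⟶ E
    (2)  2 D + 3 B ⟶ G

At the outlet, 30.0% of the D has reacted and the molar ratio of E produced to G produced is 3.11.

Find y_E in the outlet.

Conversion of D: D consumed = 0.3 × 631 = 189.3 kmol/h = 1ξ₁ + 2ξ₂.
Selectivity: 1ξ₁ / (1ξ₂) = 3.11 → ξ₁ = 3.11 ξ₂.
Substitute: (1·3.11 + 2) ξ₂ = 189.3 → ξ₂ = 37.05 kmol/h, ξ₁ = 115.2 kmol/h.
Outlet amounts (n = n₀ + Σ ν·ξ):
  D: 631 − 1(115.2) − 2(37.05) = 441.7
  B: 2840 − 1(115.2) − 3(37.05) = 2614
  E: 0 + 1(115.2) = 115.2
  G: 0 + 1(37.05) = 37.05
Total out = 3208 kmol/h; y_E = 115.2 / 3208 = 0.03592.

0.0359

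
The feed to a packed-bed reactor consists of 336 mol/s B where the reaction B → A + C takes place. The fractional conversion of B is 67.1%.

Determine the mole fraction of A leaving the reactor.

B reacted = 0.671 × 336 = 225.5 mol/s; ν_B = −1, so ξ = 225.5/1 = 225.5 mol/s.
Outlet amounts (n = n₀ + ν ξ):
  B: 336 − 1(225.5) = 110.5
  A: 0 + 1(225.5) = 225.5
  C: 0 + 1(225.5) = 225.5
Total out = 561.5 mol/s; y_A = 225.5 / 561.5 = 0.4016.

0.402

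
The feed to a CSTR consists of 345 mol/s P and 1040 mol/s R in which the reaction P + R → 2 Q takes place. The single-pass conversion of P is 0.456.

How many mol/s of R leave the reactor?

P reacted = 0.456 × 345 = 157.3 mol/s; ν_P = −1, so ξ = 157.3/1 = 157.3 mol/s.
Outlet amounts (n = n₀ + ν ξ):
  P: 345 − 1(157.3) = 187.7
  R: 1040 − 1(157.3) = 882.7
  Q: 0 + 2(157.3) = 314.6

883 mol/s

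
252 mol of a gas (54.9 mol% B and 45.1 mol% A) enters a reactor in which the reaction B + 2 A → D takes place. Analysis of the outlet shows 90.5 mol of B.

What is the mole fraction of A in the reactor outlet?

0.115

For B: n = n₀ − 1ξ → 90.5 = 138.3 − 1ξ, giving ξ = 47.85 mol.
Outlet amounts (n = n₀ + ν ξ):
  B: 138.3 − 1(47.85) = 90.5
  A: 113.7 − 2(47.85) = 17.96
  D: 0 + 1(47.85) = 47.85
Total out = 156.3 mol; y_A = 17.96 / 156.3 = 0.1149.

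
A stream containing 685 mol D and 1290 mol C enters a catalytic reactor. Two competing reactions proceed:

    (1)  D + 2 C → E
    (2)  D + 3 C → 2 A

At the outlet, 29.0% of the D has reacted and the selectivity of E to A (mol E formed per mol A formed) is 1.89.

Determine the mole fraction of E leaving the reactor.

Conversion of D: D consumed = 0.29 × 685 = 198.6 mol = 1ξ₁ + 1ξ₂.
Selectivity: 1ξ₁ / (2ξ₂) = 1.89 → ξ₁ = 3.78 ξ₂.
Substitute: (1·3.78 + 1) ξ₂ = 198.6 → ξ₂ = 41.56 mol, ξ₁ = 157.1 mol.
Outlet amounts (n = n₀ + Σ ν·ξ):
  D: 685 − 1(157.1) − 1(41.56) = 486.4
  C: 1290 − 2(157.1) − 3(41.56) = 851.1
  E: 0 + 1(157.1) = 157.1
  A: 0 + 2(41.56) = 83.12
Total out = 1578 mol; y_E = 157.1 / 1578 = 0.09957.

0.0996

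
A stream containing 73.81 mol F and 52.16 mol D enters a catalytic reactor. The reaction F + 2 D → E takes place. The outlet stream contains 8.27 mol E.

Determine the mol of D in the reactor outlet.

For E: n = n₀ + 1ξ → 8.27 = 0 + 1ξ, giving ξ = 8.27 mol.
Outlet amounts (n = n₀ + ν ξ):
  F: 73.81 − 1(8.27) = 65.54
  D: 52.16 − 2(8.27) = 35.62
  E: 0 + 1(8.27) = 8.27

35.6 mol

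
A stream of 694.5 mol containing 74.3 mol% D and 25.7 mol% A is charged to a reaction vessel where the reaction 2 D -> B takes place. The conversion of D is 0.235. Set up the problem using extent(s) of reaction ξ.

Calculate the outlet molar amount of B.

D reacted = 0.235 × 516 = 121.3 mol; ν_D = −2, so ξ = 121.3/2 = 60.63 mol.
Outlet amounts (n = n₀ + ν ξ):
  D: 516 − 2(60.63) = 394.8
  B: 0 + 1(60.63) = 60.63
  A: 178.5 (inert)

60.6 mol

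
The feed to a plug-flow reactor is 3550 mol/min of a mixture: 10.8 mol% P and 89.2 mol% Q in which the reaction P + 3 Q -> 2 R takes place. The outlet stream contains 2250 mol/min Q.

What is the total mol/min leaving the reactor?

For Q: n = n₀ − 3ξ → 2250 = 3167 − 3ξ, giving ξ = 305.5 mol/min.
Outlet amounts (n = n₀ + ν ξ):
  P: 383.4 − 1(305.5) = 77.87
  Q: 3167 − 3(305.5) = 2250
  R: 0 + 2(305.5) = 611.1
Total out = 77.87 + 2250 + 611.1 = 2939 mol/min.

2940 mol/min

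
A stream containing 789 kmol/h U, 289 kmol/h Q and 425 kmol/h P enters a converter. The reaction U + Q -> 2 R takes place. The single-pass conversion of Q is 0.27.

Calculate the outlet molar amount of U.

Q reacted = 0.27 × 289 = 78.03 kmol/h; ν_Q = −1, so ξ = 78.03/1 = 78.03 kmol/h.
Outlet amounts (n = n₀ + ν ξ):
  U: 789 − 1(78.03) = 711
  Q: 289 − 1(78.03) = 211
  R: 0 + 2(78.03) = 156.1
  P: 425 (inert)

711 kmol/h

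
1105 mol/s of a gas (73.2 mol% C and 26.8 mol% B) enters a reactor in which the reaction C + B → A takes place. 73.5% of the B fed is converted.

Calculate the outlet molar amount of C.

591 mol/s

B reacted = 0.735 × 296.1 = 217.7 mol/s; ν_B = −1, so ξ = 217.7/1 = 217.7 mol/s.
Outlet amounts (n = n₀ + ν ξ):
  C: 808.9 − 1(217.7) = 591.2
  B: 296.1 − 1(217.7) = 78.48
  A: 0 + 1(217.7) = 217.7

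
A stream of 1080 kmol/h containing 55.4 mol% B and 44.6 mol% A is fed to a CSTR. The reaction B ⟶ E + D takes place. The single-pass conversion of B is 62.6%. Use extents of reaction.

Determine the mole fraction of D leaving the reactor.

B reacted = 0.626 × 598.3 = 374.5 kmol/h; ν_B = −1, so ξ = 374.5/1 = 374.5 kmol/h.
Outlet amounts (n = n₀ + ν ξ):
  B: 598.3 − 1(374.5) = 223.8
  E: 0 + 1(374.5) = 374.5
  D: 0 + 1(374.5) = 374.5
  A: 481.7 (inert)
Total out = 1455 kmol/h; y_D = 374.5 / 1455 = 0.2575.

0.258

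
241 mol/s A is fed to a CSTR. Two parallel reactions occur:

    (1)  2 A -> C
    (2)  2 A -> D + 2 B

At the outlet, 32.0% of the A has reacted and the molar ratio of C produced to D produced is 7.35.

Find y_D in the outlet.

Conversion of A: A consumed = 0.32 × 241 = 77.12 mol/s = 2ξ₁ + 2ξ₂.
Selectivity: 1ξ₁ / (1ξ₂) = 7.35 → ξ₁ = 7.35 ξ₂.
Substitute: (2·7.35 + 2) ξ₂ = 77.12 → ξ₂ = 4.618 mol/s, ξ₁ = 33.94 mol/s.
Outlet amounts (n = n₀ + Σ ν·ξ):
  A: 241 − 2(33.94) − 2(4.618) = 163.9
  C: 0 + 1(33.94) = 33.94
  D: 0 + 1(4.618) = 4.618
  B: 0 + 2(4.618) = 9.236
Total out = 211.7 mol/s; y_D = 4.618 / 211.7 = 0.02182.

0.0218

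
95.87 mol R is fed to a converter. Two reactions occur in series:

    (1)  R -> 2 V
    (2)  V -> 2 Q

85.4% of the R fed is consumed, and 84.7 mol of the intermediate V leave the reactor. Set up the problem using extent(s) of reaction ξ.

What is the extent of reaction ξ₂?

ξ₂ = 79 mol

Conversion of R: R consumed = 1ξ₁ = 0.854 × 95.87 → ξ₁ = 81.87 mol.
V balance: n_V = 0 + 2ξ₁ − 1ξ₂ = 84.7 → ξ₂ = (2·81.87 − 84.7)/1 = 79.05 mol.
Outlet amounts (n = n₀ + Σ ν·ξ):
  R: 95.87 − 1(81.87) = 14
  V: 0 + 2(81.87) − 1(79.05) = 84.7
  Q: 0 + 2(79.05) = 158.1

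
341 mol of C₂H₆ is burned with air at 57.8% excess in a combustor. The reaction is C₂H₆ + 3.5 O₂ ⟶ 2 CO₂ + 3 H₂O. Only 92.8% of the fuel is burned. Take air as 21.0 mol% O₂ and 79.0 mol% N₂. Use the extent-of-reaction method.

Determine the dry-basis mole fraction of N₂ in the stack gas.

Stoichiometric O₂ = 3.5 × 341 = 1194 mol; O₂ fed = 1194 × 1.578 = 1883 mol.
N₂ fed = 1883 × 79/21 = 7085 mol.
Fuel reacted = 0.928 × 341 → ξ = 316.4 mol.
Outlet (n = n₀ + ν ξ):
  C₂H₆: 341 − 1(316.4) = 24.55
  O₂: 1883 − 3.5(316.4) = 775.8
  N₂: 7085 (inert)
  CO₂: 0 + 2(316.4) = 632.9
  H₂O: 0 + 3(316.4) = 949.3
Dry total = 8518 mol; y_N₂ (dry) = 7085 / 8518 = 0.8317.

0.832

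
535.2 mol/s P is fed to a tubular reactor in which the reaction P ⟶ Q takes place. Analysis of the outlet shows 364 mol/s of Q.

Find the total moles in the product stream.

For Q: n = n₀ + 1ξ → 364 = 0 + 1ξ, giving ξ = 364 mol/s.
Outlet amounts (n = n₀ + ν ξ):
  P: 535.2 − 1(364) = 171.2
  Q: 0 + 1(364) = 364
Total out = 171.2 + 364 = 535.2 mol/s.

535 mol/s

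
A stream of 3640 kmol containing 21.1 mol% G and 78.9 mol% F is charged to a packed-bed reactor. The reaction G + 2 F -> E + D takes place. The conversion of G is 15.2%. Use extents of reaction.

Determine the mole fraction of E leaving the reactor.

0.0331

G reacted = 0.152 × 768 = 116.7 kmol; ν_G = −1, so ξ = 116.7/1 = 116.7 kmol.
Outlet amounts (n = n₀ + ν ξ):
  G: 768 − 1(116.7) = 651.3
  F: 2872 − 2(116.7) = 2638
  E: 0 + 1(116.7) = 116.7
  D: 0 + 1(116.7) = 116.7
Total out = 3523 kmol; y_E = 116.7 / 3523 = 0.03313.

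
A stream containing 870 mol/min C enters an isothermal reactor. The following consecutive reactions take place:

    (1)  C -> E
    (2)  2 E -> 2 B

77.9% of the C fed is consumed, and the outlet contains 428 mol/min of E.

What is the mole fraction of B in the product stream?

Conversion of C: C consumed = 1ξ₁ = 0.779 × 870 → ξ₁ = 677.7 mol/min.
E balance: n_E = 0 + 1ξ₁ − 2ξ₂ = 428 → ξ₂ = (1·677.7 − 428)/2 = 124.9 mol/min.
Outlet amounts (n = n₀ + Σ ν·ξ):
  C: 870 − 1(677.7) = 192.3
  E: 0 + 1(677.7) − 2(124.9) = 428
  B: 0 + 2(124.9) = 249.7
Total out = 870 mol/min; y_B = 249.7 / 870 = 0.287.

0.287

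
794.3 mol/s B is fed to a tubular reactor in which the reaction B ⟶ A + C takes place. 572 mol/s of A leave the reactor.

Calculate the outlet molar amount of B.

222 mol/s

For A: n = n₀ + 1ξ → 572 = 0 + 1ξ, giving ξ = 572 mol/s.
Outlet amounts (n = n₀ + ν ξ):
  B: 794.3 − 1(572) = 222.3
  A: 0 + 1(572) = 572
  C: 0 + 1(572) = 572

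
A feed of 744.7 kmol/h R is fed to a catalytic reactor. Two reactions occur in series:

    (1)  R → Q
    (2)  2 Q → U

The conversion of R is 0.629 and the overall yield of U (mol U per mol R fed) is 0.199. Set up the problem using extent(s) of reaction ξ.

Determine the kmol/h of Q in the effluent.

172 kmol/h

Conversion of R: R consumed = 1ξ₁ = 0.629 × 744.7 → ξ₁ = 468.4 kmol/h.
Yield of U: 1ξ₂ / 744.7 = 0.199 → ξ₂ = 148.2 kmol/h.
Outlet amounts (n = n₀ + Σ ν·ξ):
  R: 744.7 − 1(468.4) = 276.3
  Q: 0 + 1(468.4) − 2(148.2) = 172
  U: 0 + 1(148.2) = 148.2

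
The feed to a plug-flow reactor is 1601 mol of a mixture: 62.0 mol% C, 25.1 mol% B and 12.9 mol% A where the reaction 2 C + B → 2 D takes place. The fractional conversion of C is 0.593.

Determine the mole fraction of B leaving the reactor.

C reacted = 0.593 × 992.6 = 588.6 mol; ν_C = −2, so ξ = 588.6/2 = 294.3 mol.
Outlet amounts (n = n₀ + ν ξ):
  C: 992.6 − 2(294.3) = 404
  B: 401.9 − 1(294.3) = 107.5
  D: 0 + 2(294.3) = 588.6
  A: 206.5 (inert)
Total out = 1307 mol; y_B = 107.5 / 1307 = 0.0823.

0.0823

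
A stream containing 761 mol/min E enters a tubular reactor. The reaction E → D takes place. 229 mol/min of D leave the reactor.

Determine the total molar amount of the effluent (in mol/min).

For D: n = n₀ + 1ξ → 229 = 0 + 1ξ, giving ξ = 229 mol/min.
Outlet amounts (n = n₀ + ν ξ):
  E: 761 − 1(229) = 532
  D: 0 + 1(229) = 229
Total out = 532 + 229 = 761 mol/min.

761 mol/min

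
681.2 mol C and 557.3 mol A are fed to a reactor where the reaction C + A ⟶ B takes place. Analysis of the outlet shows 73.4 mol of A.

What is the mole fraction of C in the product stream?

For A: n = n₀ − 1ξ → 73.4 = 557.3 − 1ξ, giving ξ = 483.9 mol.
Outlet amounts (n = n₀ + ν ξ):
  C: 681.2 − 1(483.9) = 197.3
  A: 557.3 − 1(483.9) = 73.4
  B: 0 + 1(483.9) = 483.9
Total out = 754.6 mol; y_C = 197.3 / 754.6 = 0.2615.

0.261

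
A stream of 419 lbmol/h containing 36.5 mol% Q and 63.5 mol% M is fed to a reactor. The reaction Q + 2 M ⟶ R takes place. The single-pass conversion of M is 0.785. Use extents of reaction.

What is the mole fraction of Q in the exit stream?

0.231

M reacted = 0.785 × 266.1 = 208.9 lbmol/h; ν_M = −2, so ξ = 208.9/2 = 104.4 lbmol/h.
Outlet amounts (n = n₀ + ν ξ):
  Q: 152.9 − 1(104.4) = 48.5
  M: 266.1 − 2(104.4) = 57.2
  R: 0 + 1(104.4) = 104.4
Total out = 210.1 lbmol/h; y_Q = 48.5 / 210.1 = 0.2308.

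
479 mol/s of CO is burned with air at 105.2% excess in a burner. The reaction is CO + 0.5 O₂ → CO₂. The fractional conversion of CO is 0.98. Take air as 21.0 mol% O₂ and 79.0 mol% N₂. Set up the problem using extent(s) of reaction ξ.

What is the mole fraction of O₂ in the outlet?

Stoichiometric O₂ = 0.5 × 479 = 239.5 mol/s; O₂ fed = 239.5 × 2.052 = 491.5 mol/s.
N₂ fed = 491.5 × 79/21 = 1849 mol/s.
Fuel reacted = 0.98 × 479 → ξ = 469.4 mol/s.
Outlet (n = n₀ + ν ξ):
  CO: 479 − 1(469.4) = 9.58
  O₂: 491.5 − 0.5(469.4) = 256.7
  N₂: 1849 (inert)
  CO₂: 0 + 1(469.4) = 469.4
Total out = 2585 mol/s; y_O₂ = 256.7 / 2585 = 0.09934.

0.0993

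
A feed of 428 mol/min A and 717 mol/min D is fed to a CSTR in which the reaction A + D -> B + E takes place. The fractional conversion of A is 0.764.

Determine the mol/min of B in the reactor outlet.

A reacted = 0.764 × 428 = 327 mol/min; ν_A = −1, so ξ = 327/1 = 327 mol/min.
Outlet amounts (n = n₀ + ν ξ):
  A: 428 − 1(327) = 101
  D: 717 − 1(327) = 390
  B: 0 + 1(327) = 327
  E: 0 + 1(327) = 327

327 mol/min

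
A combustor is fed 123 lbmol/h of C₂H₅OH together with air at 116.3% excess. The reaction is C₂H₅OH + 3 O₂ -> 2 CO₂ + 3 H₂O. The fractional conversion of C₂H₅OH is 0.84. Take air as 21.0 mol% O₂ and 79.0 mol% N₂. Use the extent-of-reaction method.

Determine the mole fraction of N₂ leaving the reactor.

Stoichiometric O₂ = 3 × 123 = 369 lbmol/h; O₂ fed = 369 × 2.163 = 798.1 lbmol/h.
N₂ fed = 798.1 × 79/21 = 3003 lbmol/h.
Fuel reacted = 0.84 × 123 → ξ = 103.3 lbmol/h.
Outlet (n = n₀ + ν ξ):
  C₂H₅OH: 123 − 1(103.3) = 19.68
  O₂: 798.1 − 3(103.3) = 488.2
  N₂: 3003 (inert)
  CO₂: 0 + 2(103.3) = 206.6
  H₂O: 0 + 3(103.3) = 310
Total out = 4027 lbmol/h; y_N₂ = 3003 / 4027 = 0.7456.

0.746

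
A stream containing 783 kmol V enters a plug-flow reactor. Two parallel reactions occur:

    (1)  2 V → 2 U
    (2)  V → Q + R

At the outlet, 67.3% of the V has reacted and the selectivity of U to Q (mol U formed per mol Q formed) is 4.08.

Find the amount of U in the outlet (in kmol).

423 kmol

Conversion of V: V consumed = 0.673 × 783 = 527 kmol = 2ξ₁ + 1ξ₂.
Selectivity: 2ξ₁ / (1ξ₂) = 4.08 → ξ₁ = 2.04 ξ₂.
Substitute: (2·2.04 + 1) ξ₂ = 527 → ξ₂ = 103.7 kmol, ξ₁ = 211.6 kmol.
Outlet amounts (n = n₀ + Σ ν·ξ):
  V: 783 − 2(211.6) − 1(103.7) = 256
  U: 0 + 2(211.6) = 423.2
  Q: 0 + 1(103.7) = 103.7
  R: 0 + 1(103.7) = 103.7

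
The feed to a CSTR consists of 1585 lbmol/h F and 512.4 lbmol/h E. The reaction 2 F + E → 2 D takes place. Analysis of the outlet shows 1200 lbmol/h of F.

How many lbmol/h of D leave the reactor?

385 lbmol/h

For F: n = n₀ − 2ξ → 1200 = 1585 − 2ξ, giving ξ = 192.5 lbmol/h.
Outlet amounts (n = n₀ + ν ξ):
  F: 1585 − 2(192.5) = 1200
  E: 512.4 − 1(192.5) = 319.9
  D: 0 + 2(192.5) = 385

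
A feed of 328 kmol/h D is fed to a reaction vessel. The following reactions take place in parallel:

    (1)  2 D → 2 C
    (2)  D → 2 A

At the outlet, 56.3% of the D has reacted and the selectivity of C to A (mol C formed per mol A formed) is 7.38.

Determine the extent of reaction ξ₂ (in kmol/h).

ξ₂ = 11.7 kmol/h

Conversion of D: D consumed = 0.563 × 328 = 184.7 kmol/h = 2ξ₁ + 1ξ₂.
Selectivity: 2ξ₁ / (2ξ₂) = 7.38 → ξ₁ = 7.38 ξ₂.
Substitute: (2·7.38 + 1) ξ₂ = 184.7 → ξ₂ = 11.72 kmol/h, ξ₁ = 86.47 kmol/h.
Outlet amounts (n = n₀ + Σ ν·ξ):
  D: 328 − 2(86.47) − 1(11.72) = 143.3
  C: 0 + 2(86.47) = 172.9
  A: 0 + 2(11.72) = 23.43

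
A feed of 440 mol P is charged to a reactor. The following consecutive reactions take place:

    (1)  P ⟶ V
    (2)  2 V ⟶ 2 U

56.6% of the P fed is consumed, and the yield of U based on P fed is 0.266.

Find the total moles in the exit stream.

440 mol

Conversion of P: P consumed = 1ξ₁ = 0.566 × 440 → ξ₁ = 249 mol.
Yield of U: 2ξ₂ / 440 = 0.266 → ξ₂ = 58.52 mol.
Outlet amounts (n = n₀ + Σ ν·ξ):
  P: 440 − 1(249) = 191
  V: 0 + 1(249) − 2(58.52) = 132
  U: 0 + 2(58.52) = 117
Total out = 191 + 132 + 117 = 440 mol.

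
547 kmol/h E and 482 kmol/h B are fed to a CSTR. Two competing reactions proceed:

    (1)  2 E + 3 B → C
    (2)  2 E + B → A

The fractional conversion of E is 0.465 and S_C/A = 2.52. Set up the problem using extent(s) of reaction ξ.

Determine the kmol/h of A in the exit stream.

36.1 kmol/h

Conversion of E: E consumed = 0.465 × 547 = 254.4 kmol/h = 2ξ₁ + 2ξ₂.
Selectivity: 1ξ₁ / (1ξ₂) = 2.52 → ξ₁ = 2.52 ξ₂.
Substitute: (2·2.52 + 2) ξ₂ = 254.4 → ξ₂ = 36.13 kmol/h, ξ₁ = 91.05 kmol/h.
Outlet amounts (n = n₀ + Σ ν·ξ):
  E: 547 − 2(91.05) − 2(36.13) = 292.6
  B: 482 − 3(91.05) − 1(36.13) = 172.7
  C: 0 + 1(91.05) = 91.05
  A: 0 + 1(36.13) = 36.13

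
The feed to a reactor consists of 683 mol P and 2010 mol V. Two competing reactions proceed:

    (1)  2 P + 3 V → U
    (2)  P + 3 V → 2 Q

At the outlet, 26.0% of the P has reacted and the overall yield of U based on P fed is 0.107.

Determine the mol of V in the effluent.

Yield of U: 1ξ₁ / 683 = 0.107 → ξ₁ = 73.08 mol.
Conversion of P: 2ξ₁ + 1ξ₂ = 0.26 × 683 = 177.6 → ξ₂ = 31.42 mol.
Outlet amounts (n = n₀ + Σ ν·ξ):
  P: 683 − 2(73.08) − 1(31.42) = 505.4
  V: 2010 − 3(73.08) − 3(31.42) = 1697
  U: 0 + 1(73.08) = 73.08
  Q: 0 + 2(31.42) = 62.84

1700 mol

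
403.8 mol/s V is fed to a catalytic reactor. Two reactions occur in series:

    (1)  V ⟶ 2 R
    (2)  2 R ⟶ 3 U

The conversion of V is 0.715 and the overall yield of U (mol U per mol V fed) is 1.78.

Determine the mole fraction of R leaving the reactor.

Conversion of V: V consumed = 1ξ₁ = 0.715 × 403.8 → ξ₁ = 288.7 mol/s.
Yield of U: 3ξ₂ / 403.8 = 1.78 → ξ₂ = 239.6 mol/s.
Outlet amounts (n = n₀ + Σ ν·ξ):
  V: 403.8 − 1(288.7) = 115.1
  R: 0 + 2(288.7) − 2(239.6) = 98.26
  U: 0 + 3(239.6) = 718.8
Total out = 932.1 mol/s; y_R = 98.26 / 932.1 = 0.1054.

0.105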